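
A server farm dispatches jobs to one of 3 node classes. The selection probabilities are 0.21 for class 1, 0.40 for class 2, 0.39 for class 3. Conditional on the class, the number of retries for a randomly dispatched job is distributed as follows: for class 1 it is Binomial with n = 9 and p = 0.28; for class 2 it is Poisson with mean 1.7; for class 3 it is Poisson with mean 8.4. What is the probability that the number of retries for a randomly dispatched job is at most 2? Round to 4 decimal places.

0.4154

Conditional on each class, P(X ≤ 2): 1: 0.517098; 2: 0.757223; 3: 0.0100471.
By total probability, P(X ≤ 2) = 0.21·0.517098 + 0.4·0.757223 + 0.39·0.0100471 = 0.415398.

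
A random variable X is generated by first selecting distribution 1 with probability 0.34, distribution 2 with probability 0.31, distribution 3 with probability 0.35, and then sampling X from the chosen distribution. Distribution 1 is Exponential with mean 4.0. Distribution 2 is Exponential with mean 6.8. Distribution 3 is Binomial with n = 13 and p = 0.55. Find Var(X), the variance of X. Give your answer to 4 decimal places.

22.9209

Per component, 1: μ=4, E[X²]=32; 2: μ=6.8, E[X²]=92.48; 3: μ=7.15, E[X²]=54.34.
E[X] = 0.34·4 + 0.31·6.8 + 0.35·7.15 = 5.9705.
E[X²] = 0.34·32 + 0.31·92.48 + 0.35·54.34 = 58.5678.
Var(X) = E[X²] − (E[X])² = 58.5678 − 35.6469 = 22.9209.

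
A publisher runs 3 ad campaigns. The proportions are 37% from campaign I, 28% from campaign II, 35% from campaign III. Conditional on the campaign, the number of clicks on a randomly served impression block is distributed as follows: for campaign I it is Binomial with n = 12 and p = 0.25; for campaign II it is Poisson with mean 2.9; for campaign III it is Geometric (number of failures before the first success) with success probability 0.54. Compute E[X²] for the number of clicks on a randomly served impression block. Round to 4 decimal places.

8.1354

For each component E[X²] = Var + (mean)², giving I: 11.25; II: 11.31; III: 2.30316.
Overall E[X²] = 0.37·11.25 + 0.28·11.31 + 0.35·2.30316 = 8.1354.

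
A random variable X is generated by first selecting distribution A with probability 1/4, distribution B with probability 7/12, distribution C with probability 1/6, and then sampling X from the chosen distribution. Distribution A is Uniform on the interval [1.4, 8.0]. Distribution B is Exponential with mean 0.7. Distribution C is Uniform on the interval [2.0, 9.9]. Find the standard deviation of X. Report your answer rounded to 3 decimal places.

Per component, A: μ=4.7, E[X²]=25.72; B: μ=0.7, E[X²]=0.98; C: μ=5.95, E[X²]=40.6033.
E[X] = 0.25·4.7 + 0.583333·0.7 + 0.166667·5.95 = 2.575.
E[X²] = 0.25·25.72 + 0.583333·0.98 + 0.166667·40.6033 = 13.7689.
Var(X) = E[X²] − (E[X])² = 13.7689 − 6.63063 = 7.13826.
SD(X) = √7.13826 = 2.67175.

2.672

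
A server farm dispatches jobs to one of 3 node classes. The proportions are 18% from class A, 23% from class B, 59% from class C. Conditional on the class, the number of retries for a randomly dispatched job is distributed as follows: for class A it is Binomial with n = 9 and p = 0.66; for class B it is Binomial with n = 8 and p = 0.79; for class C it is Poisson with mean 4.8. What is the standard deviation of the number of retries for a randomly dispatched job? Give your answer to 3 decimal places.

1.990

Per component, A: μ=5.94, E[X²]=37.3032; B: μ=6.32, E[X²]=41.2696; C: μ=4.8, E[X²]=27.84.
E[X] = 0.18·5.94 + 0.23·6.32 + 0.59·4.8 = 5.3548.
E[X²] = 0.18·37.3032 + 0.23·41.2696 + 0.59·27.84 = 32.6322.
Var(X) = E[X²] − (E[X])² = 32.6322 − 28.6739 = 3.9583.
SD(X) = √3.9583 = 1.98955.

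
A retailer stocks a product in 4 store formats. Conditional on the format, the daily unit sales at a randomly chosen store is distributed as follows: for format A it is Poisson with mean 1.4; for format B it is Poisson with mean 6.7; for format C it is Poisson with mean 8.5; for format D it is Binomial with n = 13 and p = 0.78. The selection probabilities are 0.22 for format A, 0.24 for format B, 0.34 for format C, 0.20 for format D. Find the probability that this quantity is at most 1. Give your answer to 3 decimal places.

Conditional on each format, P(X ≤ 1): A: 0.591833; B: 0.00947802; C: 0.00193295; D: 1.33178e-07.
By total probability, P(X ≤ 1) = 0.22·0.591833 + 0.24·0.00947802 + 0.34·0.00193295 + 0.2·1.33178e-07 = 0.133135.

0.133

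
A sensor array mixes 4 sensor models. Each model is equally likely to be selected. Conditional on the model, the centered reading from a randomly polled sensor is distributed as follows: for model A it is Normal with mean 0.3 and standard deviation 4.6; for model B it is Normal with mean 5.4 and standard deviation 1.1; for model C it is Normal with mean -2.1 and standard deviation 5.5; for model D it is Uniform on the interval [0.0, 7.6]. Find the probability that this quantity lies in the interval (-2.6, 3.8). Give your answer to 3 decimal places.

Conditional on each model, P(-2.6 < X < 3.8): A: 0.512427; B: 0.0728976; C: 0.394521; D: 0.5.
By total probability, P(-2.6 < X < 3.8) = 0.25·0.512427 + 0.25·0.0728976 + 0.25·0.394521 + 0.25·0.5 = 0.369961.

0.370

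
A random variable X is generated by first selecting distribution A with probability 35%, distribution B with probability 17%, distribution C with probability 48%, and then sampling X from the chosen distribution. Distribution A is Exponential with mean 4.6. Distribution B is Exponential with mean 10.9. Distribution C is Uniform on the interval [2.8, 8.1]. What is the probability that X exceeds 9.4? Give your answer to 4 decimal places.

Conditional on each component, P(X > 9.4): A: 0.129577; B: 0.422154; C: 0.
By total probability, P(X > 9.4) = 0.35·0.129577 + 0.17·0.422154 + 0.48·0 = 0.117118.

0.1171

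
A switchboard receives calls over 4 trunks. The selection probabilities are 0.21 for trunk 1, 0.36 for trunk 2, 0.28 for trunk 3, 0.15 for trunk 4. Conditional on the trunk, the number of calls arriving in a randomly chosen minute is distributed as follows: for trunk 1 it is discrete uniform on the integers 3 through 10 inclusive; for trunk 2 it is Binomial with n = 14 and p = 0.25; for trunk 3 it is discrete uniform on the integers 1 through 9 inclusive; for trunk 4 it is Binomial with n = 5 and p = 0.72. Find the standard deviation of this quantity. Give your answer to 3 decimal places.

2.335

Per component, 1: μ=6.5, E[X²]=47.5; 2: μ=3.5, E[X²]=14.875; 3: μ=5, E[X²]=31.6667; 4: μ=3.6, E[X²]=13.968.
E[X] = 0.21·6.5 + 0.36·3.5 + 0.28·5 + 0.15·3.6 = 4.565.
E[X²] = 0.21·47.5 + 0.36·14.875 + 0.28·31.6667 + 0.15·13.968 = 26.2919.
Var(X) = E[X²] − (E[X])² = 26.2919 − 20.8392 = 5.45264.
SD(X) = √5.45264 = 2.33509.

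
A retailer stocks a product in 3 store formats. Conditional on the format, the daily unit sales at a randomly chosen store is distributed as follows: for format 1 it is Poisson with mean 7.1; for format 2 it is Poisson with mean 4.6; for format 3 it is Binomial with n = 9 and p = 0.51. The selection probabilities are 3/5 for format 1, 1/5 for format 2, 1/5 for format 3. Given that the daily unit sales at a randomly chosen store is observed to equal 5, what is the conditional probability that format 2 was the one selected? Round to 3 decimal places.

Likelihoods P(X=5 | ·): 1: 0.124057; 2: 0.172526; 3: 0.250614.
Posterior ∝ prior × likelihood. Numerator for 2: 0.2·0.172526 = 0.0345051.
Normalizing constant: 0.6·0.124057 + 0.2·0.172526 + 0.2·0.250614 = 0.159062.
P(2 | observation) = 0.0345051 / 0.159062 = 0.216929.

0.217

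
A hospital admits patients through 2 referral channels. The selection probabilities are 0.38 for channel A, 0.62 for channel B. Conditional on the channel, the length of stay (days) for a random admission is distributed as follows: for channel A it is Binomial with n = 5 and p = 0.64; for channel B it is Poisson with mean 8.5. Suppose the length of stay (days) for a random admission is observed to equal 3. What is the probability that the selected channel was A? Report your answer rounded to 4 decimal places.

0.9091

Likelihoods P(X=3 | ·): A: 0.339739; B: 0.0208258.
Posterior ∝ prior × likelihood. Numerator for A: 0.38·0.339739 = 0.129101.
Normalizing constant: 0.38·0.339739 + 0.62·0.0208258 = 0.142013.
P(A | observation) = 0.129101 / 0.142013 = 0.909078.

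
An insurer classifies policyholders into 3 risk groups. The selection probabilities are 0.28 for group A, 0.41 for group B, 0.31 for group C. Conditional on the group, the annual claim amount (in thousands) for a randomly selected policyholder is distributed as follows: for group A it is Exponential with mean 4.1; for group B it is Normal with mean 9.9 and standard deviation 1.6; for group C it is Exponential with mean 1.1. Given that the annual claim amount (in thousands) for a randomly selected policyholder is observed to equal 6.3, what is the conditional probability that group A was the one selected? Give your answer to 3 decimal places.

Likelihoods f(6.3 | ·): A: 0.0524669; B: 0.0198373; C: 0.00295995.
Posterior ∝ prior × likelihood. Numerator for A: 0.28·0.0524669 = 0.0146907.
Normalizing constant: 0.28·0.0524669 + 0.41·0.0198373 + 0.31·0.00295995 = 0.0237416.
P(A | observation) = 0.0146907 / 0.0237416 = 0.618776.

0.619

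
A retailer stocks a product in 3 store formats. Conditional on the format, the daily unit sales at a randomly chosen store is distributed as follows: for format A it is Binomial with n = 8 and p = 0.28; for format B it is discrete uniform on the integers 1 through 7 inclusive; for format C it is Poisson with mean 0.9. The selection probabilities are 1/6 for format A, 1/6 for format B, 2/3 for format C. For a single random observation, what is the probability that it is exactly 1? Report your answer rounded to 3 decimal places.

Conditional on each format, P(X = 1): A: 0.224686; B: 0.142857; C: 0.365913.
By total probability, P(X = 1) = 0.166667·0.224686 + 0.166667·0.142857 + 0.666667·0.365913 = 0.305199.

0.305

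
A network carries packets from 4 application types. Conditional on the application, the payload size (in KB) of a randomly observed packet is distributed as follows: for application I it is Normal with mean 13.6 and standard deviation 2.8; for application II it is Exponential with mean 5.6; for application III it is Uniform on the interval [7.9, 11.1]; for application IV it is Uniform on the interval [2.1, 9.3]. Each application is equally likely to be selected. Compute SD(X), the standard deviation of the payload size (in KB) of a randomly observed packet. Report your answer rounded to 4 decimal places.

Per component, I: μ=13.6, E[X²]=192.8; II: μ=5.6, E[X²]=62.72; III: μ=9.5, E[X²]=91.1033; IV: μ=5.7, E[X²]=36.81.
E[X] = 0.25·13.6 + 0.25·5.6 + 0.25·9.5 + 0.25·5.7 = 8.6.
E[X²] = 0.25·192.8 + 0.25·62.72 + 0.25·91.1033 + 0.25·36.81 = 95.8583.
Var(X) = E[X²] − (E[X])² = 95.8583 − 73.96 = 21.8983.
SD(X) = √21.8983 = 4.67957.

4.6796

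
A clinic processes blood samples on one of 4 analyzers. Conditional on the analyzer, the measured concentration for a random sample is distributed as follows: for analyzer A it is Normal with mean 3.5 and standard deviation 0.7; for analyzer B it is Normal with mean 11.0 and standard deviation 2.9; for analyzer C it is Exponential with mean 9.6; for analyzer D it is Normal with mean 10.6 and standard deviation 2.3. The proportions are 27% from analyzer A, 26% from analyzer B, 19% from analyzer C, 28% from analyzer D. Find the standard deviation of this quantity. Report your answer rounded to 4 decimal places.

Per component, A: μ=3.5, E[X²]=12.74; B: μ=11, E[X²]=129.41; C: μ=9.6, E[X²]=184.32; D: μ=10.6, E[X²]=117.65.
E[X] = 0.27·3.5 + 0.26·11 + 0.19·9.6 + 0.28·10.6 = 8.597.
E[X²] = 0.27·12.74 + 0.26·129.41 + 0.19·184.32 + 0.28·117.65 = 105.049.
Var(X) = E[X²] − (E[X])² = 105.049 − 73.9084 = 31.1408.
SD(X) = √31.1408 = 5.58039.

5.5804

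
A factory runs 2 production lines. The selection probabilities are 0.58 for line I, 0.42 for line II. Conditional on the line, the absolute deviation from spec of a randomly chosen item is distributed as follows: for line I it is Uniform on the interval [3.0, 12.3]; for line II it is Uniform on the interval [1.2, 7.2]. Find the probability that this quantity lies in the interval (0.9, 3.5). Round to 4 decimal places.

Conditional on each line, P(0.9 < X < 3.5): I: 0.0537634; II: 0.383333.
By total probability, P(0.9 < X < 3.5) = 0.58·0.0537634 + 0.42·0.383333 = 0.192183.

0.1922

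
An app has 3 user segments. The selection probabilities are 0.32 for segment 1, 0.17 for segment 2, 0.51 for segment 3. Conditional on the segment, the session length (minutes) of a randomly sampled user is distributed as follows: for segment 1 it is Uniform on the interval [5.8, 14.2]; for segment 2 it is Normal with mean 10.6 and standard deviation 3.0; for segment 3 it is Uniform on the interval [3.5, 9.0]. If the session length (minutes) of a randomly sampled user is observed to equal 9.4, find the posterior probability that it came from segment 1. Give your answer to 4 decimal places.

0.6461

Likelihoods f(9.4 | ·): 1: 0.119048; 2: 0.122757; 3: 0.
Posterior ∝ prior × likelihood. Numerator for 1: 0.32·0.119048 = 0.0380952.
Normalizing constant: 0.32·0.119048 + 0.17·0.122757 + 0.51·0 = 0.0589639.
P(1 | observation) = 0.0380952 / 0.0589639 = 0.646078.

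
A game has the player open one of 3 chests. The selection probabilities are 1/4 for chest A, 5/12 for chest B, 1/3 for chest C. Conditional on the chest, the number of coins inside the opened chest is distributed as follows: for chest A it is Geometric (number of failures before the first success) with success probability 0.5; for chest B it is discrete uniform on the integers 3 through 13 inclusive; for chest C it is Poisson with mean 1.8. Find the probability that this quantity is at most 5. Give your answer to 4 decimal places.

0.6896

Conditional on each chest, P(X ≤ 5): A: 0.984375; B: 0.272727; C: 0.989622.
By total probability, P(X ≤ 5) = 0.25·0.984375 + 0.416667·0.272727 + 0.333333·0.989622 = 0.689604.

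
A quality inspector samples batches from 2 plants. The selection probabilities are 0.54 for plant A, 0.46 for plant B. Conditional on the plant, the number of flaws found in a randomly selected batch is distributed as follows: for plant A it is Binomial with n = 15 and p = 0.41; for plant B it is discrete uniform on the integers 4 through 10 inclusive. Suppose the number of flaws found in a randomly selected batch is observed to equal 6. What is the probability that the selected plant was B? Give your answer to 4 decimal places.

0.3714

Likelihoods P(X=6 | ·): A: 0.205956; B: 0.142857.
Posterior ∝ prior × likelihood. Numerator for B: 0.46·0.142857 = 0.0657143.
Normalizing constant: 0.54·0.205956 + 0.46·0.142857 = 0.176931.
P(B | observation) = 0.0657143 / 0.176931 = 0.371412.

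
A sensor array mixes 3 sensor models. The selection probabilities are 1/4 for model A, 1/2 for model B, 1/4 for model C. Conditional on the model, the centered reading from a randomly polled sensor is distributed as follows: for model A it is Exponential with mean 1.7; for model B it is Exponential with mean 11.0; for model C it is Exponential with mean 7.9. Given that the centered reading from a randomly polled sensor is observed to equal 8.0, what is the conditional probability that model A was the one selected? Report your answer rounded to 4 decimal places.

Likelihoods f(8.0 | ·): A: 0.00531878; B: 0.0439296; C: 0.0459813.
Posterior ∝ prior × likelihood. Numerator for A: 0.25·0.00531878 = 0.0013297.
Normalizing constant: 0.25·0.00531878 + 0.5·0.0439296 + 0.25·0.0459813 = 0.0347898.
P(A | observation) = 0.0013297 / 0.0347898 = 0.0382209.

0.0382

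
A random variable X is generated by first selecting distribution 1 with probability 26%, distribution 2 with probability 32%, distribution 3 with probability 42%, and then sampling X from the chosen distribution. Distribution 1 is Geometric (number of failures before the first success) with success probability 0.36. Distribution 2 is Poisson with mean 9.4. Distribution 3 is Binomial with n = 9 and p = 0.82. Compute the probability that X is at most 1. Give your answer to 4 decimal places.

0.1538

Conditional on each component, P(X ≤ 1): 1: 0.5904; 2: 0.00086033; 3: 8.33109e-06.
By total probability, P(X ≤ 1) = 0.26·0.5904 + 0.32·0.00086033 + 0.42·8.33109e-06 = 0.153783.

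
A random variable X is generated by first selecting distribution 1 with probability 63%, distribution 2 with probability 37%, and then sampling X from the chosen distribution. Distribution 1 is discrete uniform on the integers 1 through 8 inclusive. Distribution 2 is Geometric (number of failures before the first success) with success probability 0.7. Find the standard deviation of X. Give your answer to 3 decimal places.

2.720

Per component, 1: μ=4.5, E[X²]=25.5; 2: μ=0.428571, E[X²]=0.795918.
E[X] = 0.63·4.5 + 0.37·0.428571 = 2.99357.
E[X²] = 0.63·25.5 + 0.37·0.795918 = 16.3595.
Var(X) = E[X²] − (E[X])² = 16.3595 − 8.96147 = 7.39802.
SD(X) = √7.39802 = 2.71993.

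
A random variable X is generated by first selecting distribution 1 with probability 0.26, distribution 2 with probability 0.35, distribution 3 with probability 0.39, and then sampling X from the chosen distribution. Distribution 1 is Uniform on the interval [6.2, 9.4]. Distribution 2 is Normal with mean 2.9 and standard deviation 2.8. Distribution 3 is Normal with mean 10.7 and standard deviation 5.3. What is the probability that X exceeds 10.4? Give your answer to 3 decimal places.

0.205

Conditional on each component, P(X > 10.4): 1: 0; 2: 0.00369685; 3: 0.52257.
By total probability, P(X > 10.4) = 0.26·0 + 0.35·0.00369685 + 0.39·0.52257 = 0.205096.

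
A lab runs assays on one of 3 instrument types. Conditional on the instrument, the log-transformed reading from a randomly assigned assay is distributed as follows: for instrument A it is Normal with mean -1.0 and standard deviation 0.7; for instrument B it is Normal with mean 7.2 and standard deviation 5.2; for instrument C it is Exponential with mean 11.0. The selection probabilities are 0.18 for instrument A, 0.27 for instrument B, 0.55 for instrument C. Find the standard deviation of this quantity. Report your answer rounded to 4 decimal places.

Per component, A: μ=-1, E[X²]=1.49; B: μ=7.2, E[X²]=78.88; C: μ=11, E[X²]=242.
E[X] = 0.18·-1 + 0.27·7.2 + 0.55·11 = 7.814.
E[X²] = 0.18·1.49 + 0.27·78.88 + 0.55·242 = 154.666.
Var(X) = E[X²] − (E[X])² = 154.666 − 61.0586 = 93.6072.
SD(X) = √93.6072 = 9.67508.

9.6751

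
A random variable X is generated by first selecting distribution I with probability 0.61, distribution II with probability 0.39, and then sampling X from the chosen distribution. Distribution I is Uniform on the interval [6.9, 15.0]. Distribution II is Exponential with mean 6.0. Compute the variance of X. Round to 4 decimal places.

Per component, I: μ=10.95, E[X²]=125.37; II: μ=6, E[X²]=72.
E[X] = 0.61·10.95 + 0.39·6 = 9.0195.
E[X²] = 0.61·125.37 + 0.39·72 = 104.556.
Var(X) = E[X²] − (E[X])² = 104.556 − 81.3514 = 23.2043.

23.2043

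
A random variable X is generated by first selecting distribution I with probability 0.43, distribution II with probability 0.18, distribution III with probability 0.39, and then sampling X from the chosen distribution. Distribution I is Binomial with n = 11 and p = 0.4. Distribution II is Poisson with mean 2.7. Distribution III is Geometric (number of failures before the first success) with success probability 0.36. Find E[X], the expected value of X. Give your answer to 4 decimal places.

Component means — I: 4.4; II: 2.7; III: 1.77778.
E[X] = 0.43·4.4 + 0.18·2.7 + 0.39·1.77778 = 3.07133.

3.0713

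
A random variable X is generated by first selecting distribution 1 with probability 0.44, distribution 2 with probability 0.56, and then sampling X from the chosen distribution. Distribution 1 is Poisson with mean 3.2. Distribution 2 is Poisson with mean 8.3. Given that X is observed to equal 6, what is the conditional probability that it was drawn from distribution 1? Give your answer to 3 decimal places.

0.297

Likelihoods P(X=6 | ·): 1: 0.060789; 2: 0.112847.
Posterior ∝ prior × likelihood. Numerator for 1: 0.44·0.060789 = 0.0267472.
Normalizing constant: 0.44·0.060789 + 0.56·0.112847 = 0.0899417.
P(1 | observation) = 0.0267472 / 0.0899417 = 0.297383.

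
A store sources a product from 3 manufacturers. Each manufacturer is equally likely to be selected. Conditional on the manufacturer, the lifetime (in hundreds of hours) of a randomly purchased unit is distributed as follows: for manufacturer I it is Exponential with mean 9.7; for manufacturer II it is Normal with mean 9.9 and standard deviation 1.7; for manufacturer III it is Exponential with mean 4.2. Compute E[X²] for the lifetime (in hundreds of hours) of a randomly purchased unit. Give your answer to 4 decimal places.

For each component E[X²] = Var + (mean)², giving I: 188.18; II: 100.9; III: 35.28.
Overall E[X²] = 0.333333·188.18 + 0.333333·100.9 + 0.333333·35.28 = 108.12.

108.1200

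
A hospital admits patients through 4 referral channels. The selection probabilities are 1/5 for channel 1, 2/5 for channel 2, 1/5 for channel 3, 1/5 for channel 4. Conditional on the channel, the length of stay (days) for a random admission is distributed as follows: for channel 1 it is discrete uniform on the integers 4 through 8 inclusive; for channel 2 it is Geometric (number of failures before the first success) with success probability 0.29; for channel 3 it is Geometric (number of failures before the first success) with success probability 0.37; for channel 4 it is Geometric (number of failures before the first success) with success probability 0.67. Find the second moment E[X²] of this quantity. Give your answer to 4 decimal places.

For each component E[X²] = Var + (mean)², giving 1: 38; 2: 14.4364; 3: 7.5011; 4: 0.977723.
Overall E[X²] = 0.2·38 + 0.4·14.4364 + 0.2·7.5011 + 0.2·0.977723 = 15.0703.

15.0703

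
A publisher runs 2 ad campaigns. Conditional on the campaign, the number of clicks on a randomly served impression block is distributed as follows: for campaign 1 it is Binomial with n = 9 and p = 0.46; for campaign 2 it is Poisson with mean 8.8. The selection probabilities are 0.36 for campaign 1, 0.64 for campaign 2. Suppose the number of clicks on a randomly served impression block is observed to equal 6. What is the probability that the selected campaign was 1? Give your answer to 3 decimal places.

Likelihoods P(X=6 | ·): 1: 0.125316; 2: 0.0972237.
Posterior ∝ prior × likelihood. Numerator for 1: 0.36·0.125316 = 0.0451139.
Normalizing constant: 0.36·0.125316 + 0.64·0.0972237 = 0.107337.
P(1 | observation) = 0.0451139 / 0.107337 = 0.420301.

0.420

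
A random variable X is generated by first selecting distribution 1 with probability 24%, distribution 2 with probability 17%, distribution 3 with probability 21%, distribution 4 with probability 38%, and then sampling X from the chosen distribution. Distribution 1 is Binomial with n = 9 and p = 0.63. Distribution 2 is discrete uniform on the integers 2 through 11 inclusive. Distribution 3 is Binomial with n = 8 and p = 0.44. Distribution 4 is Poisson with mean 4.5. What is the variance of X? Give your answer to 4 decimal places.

5.0679

Per component, 1: μ=5.67, E[X²]=34.2468; 2: μ=6.5, E[X²]=50.5; 3: μ=3.52, E[X²]=14.3616; 4: μ=4.5, E[X²]=24.75.
E[X] = 0.24·5.67 + 0.17·6.5 + 0.21·3.52 + 0.38·4.5 = 4.915.
E[X²] = 0.24·34.2468 + 0.17·50.5 + 0.21·14.3616 + 0.38·24.75 = 29.2252.
Var(X) = E[X²] − (E[X])² = 29.2252 − 24.1572 = 5.06794.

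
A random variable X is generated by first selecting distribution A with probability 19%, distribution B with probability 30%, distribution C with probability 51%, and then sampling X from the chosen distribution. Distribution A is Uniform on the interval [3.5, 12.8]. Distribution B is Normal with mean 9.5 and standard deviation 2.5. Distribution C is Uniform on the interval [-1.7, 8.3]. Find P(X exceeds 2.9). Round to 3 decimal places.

0.764

Conditional on each component, P(X > 2.9): A: 1; B: 0.995855; C: 0.54.
By total probability, P(X > 2.9) = 0.19·1 + 0.3·0.995855 + 0.51·0.54 = 0.764156.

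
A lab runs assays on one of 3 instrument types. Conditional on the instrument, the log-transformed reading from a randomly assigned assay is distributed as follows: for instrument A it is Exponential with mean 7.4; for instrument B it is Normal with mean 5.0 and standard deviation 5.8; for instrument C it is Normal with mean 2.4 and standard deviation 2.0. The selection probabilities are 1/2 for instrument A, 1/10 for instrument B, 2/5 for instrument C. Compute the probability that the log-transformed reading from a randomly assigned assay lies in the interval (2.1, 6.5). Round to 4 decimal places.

0.4139

Conditional on each instrument, P(2.1 < X < 6.5): A: 0.337473; B: 0.293499; C: 0.539435.
By total probability, P(2.1 < X < 6.5) = 0.5·0.337473 + 0.1·0.293499 + 0.4·0.539435 = 0.413861.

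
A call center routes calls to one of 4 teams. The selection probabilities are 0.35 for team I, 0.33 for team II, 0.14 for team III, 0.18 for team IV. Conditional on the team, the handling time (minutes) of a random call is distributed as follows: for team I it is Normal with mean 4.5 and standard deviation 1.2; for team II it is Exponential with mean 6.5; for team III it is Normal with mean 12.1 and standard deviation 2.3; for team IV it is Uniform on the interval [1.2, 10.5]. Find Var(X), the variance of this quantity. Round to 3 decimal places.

Per component, I: μ=4.5, E[X²]=21.69; II: μ=6.5, E[X²]=84.5; III: μ=12.1, E[X²]=151.7; IV: μ=5.85, E[X²]=41.43.
E[X] = 0.35·4.5 + 0.33·6.5 + 0.14·12.1 + 0.18·5.85 = 6.467.
E[X²] = 0.35·21.69 + 0.33·84.5 + 0.14·151.7 + 0.18·41.43 = 64.1719.
Var(X) = E[X²] − (E[X])² = 64.1719 − 41.8221 = 22.3498.

22.350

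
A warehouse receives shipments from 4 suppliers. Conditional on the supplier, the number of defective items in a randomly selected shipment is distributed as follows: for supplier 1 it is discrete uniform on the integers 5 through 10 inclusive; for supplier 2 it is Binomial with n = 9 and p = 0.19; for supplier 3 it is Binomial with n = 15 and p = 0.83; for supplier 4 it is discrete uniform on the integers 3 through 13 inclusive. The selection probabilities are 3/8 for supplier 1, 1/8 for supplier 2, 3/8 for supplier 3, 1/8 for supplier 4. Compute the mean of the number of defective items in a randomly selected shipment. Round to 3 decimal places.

8.695

Component means — 1: 7.5; 2: 1.71; 3: 12.45; 4: 8.
E[X] = 0.375·7.5 + 0.125·1.71 + 0.375·12.45 + 0.125·8 = 8.695.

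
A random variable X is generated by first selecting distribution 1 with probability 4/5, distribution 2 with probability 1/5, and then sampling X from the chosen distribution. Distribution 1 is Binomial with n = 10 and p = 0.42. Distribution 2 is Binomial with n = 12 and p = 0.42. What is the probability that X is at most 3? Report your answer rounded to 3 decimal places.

0.304

Conditional on each component, P(X ≤ 3): 1: 0.333463; 2: 0.185265.
By total probability, P(X ≤ 3) = 0.8·0.333463 + 0.2·0.185265 = 0.303823.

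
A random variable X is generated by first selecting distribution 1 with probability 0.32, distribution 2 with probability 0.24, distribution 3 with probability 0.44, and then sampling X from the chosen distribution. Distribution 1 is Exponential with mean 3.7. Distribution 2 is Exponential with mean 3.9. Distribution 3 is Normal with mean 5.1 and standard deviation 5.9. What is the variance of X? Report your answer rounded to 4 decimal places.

23.7787

Per component, 1: μ=3.7, E[X²]=27.38; 2: μ=3.9, E[X²]=30.42; 3: μ=5.1, E[X²]=60.82.
E[X] = 0.32·3.7 + 0.24·3.9 + 0.44·5.1 = 4.364.
E[X²] = 0.32·27.38 + 0.24·30.42 + 0.44·60.82 = 42.8232.
Var(X) = E[X²] − (E[X])² = 42.8232 − 19.0445 = 23.7787.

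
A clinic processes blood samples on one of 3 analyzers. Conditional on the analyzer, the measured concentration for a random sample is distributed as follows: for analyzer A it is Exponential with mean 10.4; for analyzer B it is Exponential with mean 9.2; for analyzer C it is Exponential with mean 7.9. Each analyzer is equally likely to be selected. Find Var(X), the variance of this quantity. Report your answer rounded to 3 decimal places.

86.112

Per component, A: μ=10.4, E[X²]=216.32; B: μ=9.2, E[X²]=169.28; C: μ=7.9, E[X²]=124.82.
E[X] = 0.333333·10.4 + 0.333333·9.2 + 0.333333·7.9 = 9.16667.
E[X²] = 0.333333·216.32 + 0.333333·169.28 + 0.333333·124.82 = 170.14.
Var(X) = E[X²] − (E[X])² = 170.14 − 84.0278 = 86.1122.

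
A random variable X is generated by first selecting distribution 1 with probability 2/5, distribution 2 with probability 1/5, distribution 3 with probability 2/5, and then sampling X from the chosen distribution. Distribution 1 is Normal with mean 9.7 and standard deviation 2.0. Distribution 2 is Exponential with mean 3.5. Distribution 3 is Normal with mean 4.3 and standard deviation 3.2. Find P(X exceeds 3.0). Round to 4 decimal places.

0.7478

Conditional on each component, P(X > 3.0): 1: 0.999596; 2: 0.424373; 3: 0.657721.
By total probability, P(X > 3.0) = 0.4·0.999596 + 0.2·0.424373 + 0.4·0.657721 = 0.747801.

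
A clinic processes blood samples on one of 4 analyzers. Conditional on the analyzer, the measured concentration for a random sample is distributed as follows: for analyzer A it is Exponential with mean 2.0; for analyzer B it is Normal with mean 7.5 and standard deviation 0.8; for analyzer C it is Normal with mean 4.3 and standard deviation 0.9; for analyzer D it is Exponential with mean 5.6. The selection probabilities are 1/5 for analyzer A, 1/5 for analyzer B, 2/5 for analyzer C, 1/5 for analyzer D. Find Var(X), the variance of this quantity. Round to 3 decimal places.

Per component, A: μ=2, E[X²]=8; B: μ=7.5, E[X²]=56.89; C: μ=4.3, E[X²]=19.3; D: μ=5.6, E[X²]=62.72.
E[X] = 0.2·2 + 0.2·7.5 + 0.4·4.3 + 0.2·5.6 = 4.74.
E[X²] = 0.2·8 + 0.2·56.89 + 0.4·19.3 + 0.2·62.72 = 33.242.
Var(X) = E[X²] − (E[X])² = 33.242 − 22.4676 = 10.7744.

10.774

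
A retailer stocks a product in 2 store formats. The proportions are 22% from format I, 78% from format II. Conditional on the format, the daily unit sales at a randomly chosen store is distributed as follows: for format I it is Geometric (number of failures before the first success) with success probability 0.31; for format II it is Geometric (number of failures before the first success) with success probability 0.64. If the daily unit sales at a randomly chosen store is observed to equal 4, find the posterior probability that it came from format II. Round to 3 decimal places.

Likelihoods P(X=4 | ·): I: 0.0702681; II: 0.0107495.
Posterior ∝ prior × likelihood. Numerator for II: 0.78·0.0107495 = 0.00838464.
Normalizing constant: 0.22·0.0702681 + 0.78·0.0107495 = 0.0238436.
P(II | observation) = 0.00838464 / 0.0238436 = 0.351651.

0.352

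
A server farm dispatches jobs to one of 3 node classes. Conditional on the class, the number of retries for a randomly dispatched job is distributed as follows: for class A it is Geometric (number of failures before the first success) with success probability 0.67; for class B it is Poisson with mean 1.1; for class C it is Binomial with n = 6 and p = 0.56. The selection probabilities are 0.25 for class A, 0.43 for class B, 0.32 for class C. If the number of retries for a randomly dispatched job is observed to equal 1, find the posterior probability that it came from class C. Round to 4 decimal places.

Likelihoods P(X=1 | ·): A: 0.2211; B: 0.366158; C: 0.0554119.
Posterior ∝ prior × likelihood. Numerator for C: 0.32·0.0554119 = 0.0177318.
Normalizing constant: 0.25·0.2211 + 0.43·0.366158 + 0.32·0.0554119 = 0.230455.
P(C | observation) = 0.0177318 / 0.230455 = 0.0769426.

0.0769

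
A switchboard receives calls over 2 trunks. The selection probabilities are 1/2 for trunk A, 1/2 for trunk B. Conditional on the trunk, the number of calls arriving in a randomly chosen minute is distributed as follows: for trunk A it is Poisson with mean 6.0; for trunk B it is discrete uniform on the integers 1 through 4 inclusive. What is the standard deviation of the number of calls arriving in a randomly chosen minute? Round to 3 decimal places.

Per component, A: μ=6, E[X²]=42; B: μ=2.5, E[X²]=7.5.
E[X] = 0.5·6 + 0.5·2.5 = 4.25.
E[X²] = 0.5·42 + 0.5·7.5 = 24.75.
Var(X) = E[X²] − (E[X])² = 24.75 − 18.0625 = 6.6875.
SD(X) = √6.6875 = 2.58602.

2.586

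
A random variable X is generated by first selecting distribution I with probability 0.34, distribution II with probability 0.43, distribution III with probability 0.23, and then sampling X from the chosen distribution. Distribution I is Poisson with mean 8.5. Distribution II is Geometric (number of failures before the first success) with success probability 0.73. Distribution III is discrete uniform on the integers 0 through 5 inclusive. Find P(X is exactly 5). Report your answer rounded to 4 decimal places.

0.0644

Conditional on each component, P(X = 5): I: 0.0752333; II: 0.00104747; III: 0.166667.
By total probability, P(X = 5) = 0.34·0.0752333 + 0.43·0.00104747 + 0.23·0.166667 = 0.0643631.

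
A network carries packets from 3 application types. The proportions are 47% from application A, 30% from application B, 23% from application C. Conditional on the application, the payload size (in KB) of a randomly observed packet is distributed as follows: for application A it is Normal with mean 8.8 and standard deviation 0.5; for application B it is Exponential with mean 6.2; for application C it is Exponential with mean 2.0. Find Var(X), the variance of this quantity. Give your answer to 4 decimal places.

19.7384

Per component, A: μ=8.8, E[X²]=77.69; B: μ=6.2, E[X²]=76.88; C: μ=2, E[X²]=8.
E[X] = 0.47·8.8 + 0.3·6.2 + 0.23·2 = 6.456.
E[X²] = 0.47·77.69 + 0.3·76.88 + 0.23·8 = 61.4183.
Var(X) = E[X²] − (E[X])² = 61.4183 − 41.6799 = 19.7384.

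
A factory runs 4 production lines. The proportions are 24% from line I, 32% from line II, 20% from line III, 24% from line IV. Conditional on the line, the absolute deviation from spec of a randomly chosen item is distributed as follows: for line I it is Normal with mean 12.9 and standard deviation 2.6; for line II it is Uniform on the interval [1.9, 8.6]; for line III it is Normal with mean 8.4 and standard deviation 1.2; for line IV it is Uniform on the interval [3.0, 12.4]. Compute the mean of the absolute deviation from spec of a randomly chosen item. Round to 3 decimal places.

8.304

Component means — I: 12.9; II: 5.25; III: 8.4; IV: 7.7.
E[X] = 0.24·12.9 + 0.32·5.25 + 0.2·8.4 + 0.24·7.7 = 8.304.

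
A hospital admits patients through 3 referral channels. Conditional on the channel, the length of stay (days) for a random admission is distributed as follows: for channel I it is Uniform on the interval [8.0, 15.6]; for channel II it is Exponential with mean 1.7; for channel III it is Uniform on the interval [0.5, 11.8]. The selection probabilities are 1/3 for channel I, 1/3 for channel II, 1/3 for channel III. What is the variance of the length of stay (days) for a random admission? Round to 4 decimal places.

23.1964

Per component, I: μ=11.8, E[X²]=144.053; II: μ=1.7, E[X²]=5.78; III: μ=6.15, E[X²]=48.4633.
E[X] = 0.333333·11.8 + 0.333333·1.7 + 0.333333·6.15 = 6.55.
E[X²] = 0.333333·144.053 + 0.333333·5.78 + 0.333333·48.4633 = 66.0989.
Var(X) = E[X²] − (E[X])² = 66.0989 − 42.9025 = 23.1964.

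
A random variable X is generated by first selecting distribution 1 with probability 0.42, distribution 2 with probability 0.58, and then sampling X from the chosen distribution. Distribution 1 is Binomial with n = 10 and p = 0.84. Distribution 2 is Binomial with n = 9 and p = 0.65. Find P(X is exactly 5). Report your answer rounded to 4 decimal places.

Conditional on each component, P(X = 5): 1: 0.0110509; 2: 0.219386.
By total probability, P(X = 5) = 0.42·0.0110509 + 0.58·0.219386 = 0.131885.

0.1319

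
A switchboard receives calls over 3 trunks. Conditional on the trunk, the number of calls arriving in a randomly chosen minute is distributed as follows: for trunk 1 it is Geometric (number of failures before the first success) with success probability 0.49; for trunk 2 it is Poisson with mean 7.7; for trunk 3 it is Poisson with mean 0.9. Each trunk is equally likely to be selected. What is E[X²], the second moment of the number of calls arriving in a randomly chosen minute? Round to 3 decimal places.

23.969

For each component E[X²] = Var + (mean)², giving 1: 3.20741; 2: 66.99; 3: 1.71.
Overall E[X²] = 0.333333·3.20741 + 0.333333·66.99 + 0.333333·1.71 = 23.9691.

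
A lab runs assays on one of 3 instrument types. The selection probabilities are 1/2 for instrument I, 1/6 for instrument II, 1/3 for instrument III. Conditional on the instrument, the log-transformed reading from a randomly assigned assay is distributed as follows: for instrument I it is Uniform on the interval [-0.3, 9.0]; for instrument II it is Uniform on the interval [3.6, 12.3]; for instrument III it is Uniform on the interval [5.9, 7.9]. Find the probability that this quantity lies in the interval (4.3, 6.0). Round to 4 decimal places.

Conditional on each instrument, P(4.3 < X < 6.0): I: 0.182796; II: 0.195402; III: 0.05.
By total probability, P(4.3 < X < 6.0) = 0.5·0.182796 + 0.166667·0.195402 + 0.333333·0.05 = 0.140632.

0.1406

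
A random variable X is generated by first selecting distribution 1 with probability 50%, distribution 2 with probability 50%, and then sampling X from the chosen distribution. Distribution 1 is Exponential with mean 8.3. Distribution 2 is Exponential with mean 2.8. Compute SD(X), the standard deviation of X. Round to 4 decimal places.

6.7770

Per component, 1: μ=8.3, E[X²]=137.78; 2: μ=2.8, E[X²]=15.68.
E[X] = 0.5·8.3 + 0.5·2.8 = 5.55.
E[X²] = 0.5·137.78 + 0.5·15.68 = 76.73.
Var(X) = E[X²] − (E[X])² = 76.73 − 30.8025 = 45.9275.
SD(X) = √45.9275 = 6.77698.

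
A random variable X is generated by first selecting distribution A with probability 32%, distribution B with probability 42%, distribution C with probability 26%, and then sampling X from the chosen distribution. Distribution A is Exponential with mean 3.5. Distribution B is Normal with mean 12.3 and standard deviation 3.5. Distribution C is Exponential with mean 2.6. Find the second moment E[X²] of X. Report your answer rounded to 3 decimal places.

80.042

For each component E[X²] = Var + (mean)², giving A: 24.5; B: 163.54; C: 13.52.
Overall E[X²] = 0.32·24.5 + 0.42·163.54 + 0.26·13.52 = 80.042.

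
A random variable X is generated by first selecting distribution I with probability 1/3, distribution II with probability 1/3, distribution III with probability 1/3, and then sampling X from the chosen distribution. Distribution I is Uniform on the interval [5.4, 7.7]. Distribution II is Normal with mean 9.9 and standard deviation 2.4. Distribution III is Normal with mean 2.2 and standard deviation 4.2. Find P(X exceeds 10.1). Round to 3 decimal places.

0.166

Conditional on each component, P(X > 10.1): I: 0; II: 0.466793; III: 0.0299892.
By total probability, P(X > 10.1) = 0.333333·0 + 0.333333·0.466793 + 0.333333·0.0299892 = 0.165594.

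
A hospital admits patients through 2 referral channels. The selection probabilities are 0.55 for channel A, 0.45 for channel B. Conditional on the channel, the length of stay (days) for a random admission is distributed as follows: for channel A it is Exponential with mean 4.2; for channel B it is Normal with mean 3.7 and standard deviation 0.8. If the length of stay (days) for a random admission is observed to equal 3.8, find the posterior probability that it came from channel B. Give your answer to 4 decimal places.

Likelihoods f(3.8 | ·): A: 0.0963424; B: 0.494797.
Posterior ∝ prior × likelihood. Numerator for B: 0.45·0.494797 = 0.222659.
Normalizing constant: 0.55·0.0963424 + 0.45·0.494797 = 0.275647.
P(B | observation) = 0.222659 / 0.275647 = 0.807767.

0.8078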